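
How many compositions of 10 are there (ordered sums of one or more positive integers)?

The number of compositions of n is 2^(n−1); here 2^9 = 512.

512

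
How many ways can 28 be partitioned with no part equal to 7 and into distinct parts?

164

Enumerating by decreasing first part gives 164 partitions in all.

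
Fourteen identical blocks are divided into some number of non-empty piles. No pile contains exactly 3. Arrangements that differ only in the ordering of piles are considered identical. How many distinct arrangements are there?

79

There are 79 such partitions.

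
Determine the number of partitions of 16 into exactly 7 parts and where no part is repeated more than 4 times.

20

The partitions of 16 that satisfy the conditions:
8, 2, 2, 1, 1, 1, 1
7, 3, 2, 1, 1, 1, 1
7, 2, 2, 2, 1, 1, 1
6, 4, 2, 1, 1, 1, 1
6, 3, 3, 1, 1, 1, 1
6, 3, 2, 2, 1, 1, 1
6, 2, 2, 2, 2, 1, 1
5, 5, 2, 1, 1, 1, 1
5, 4, 3, 1, 1, 1, 1
5, 4, 2, 2, 1, 1, 1
5, 3, 3, 2, 1, 1, 1
5, 3, 2, 2, 2, 1, 1
4, 4, 4, 1, 1, 1, 1
4, 4, 3, 2, 1, 1, 1
4, 4, 2, 2, 2, 1, 1
4, 3, 3, 3, 1, 1, 1
4, 3, 3, 2, 2, 1, 1
4, 3, 2, 2, 2, 2, 1
3, 3, 3, 3, 2, 1, 1
3, 3, 3, 2, 2, 2, 1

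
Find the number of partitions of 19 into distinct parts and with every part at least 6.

5

They are:
19
13+6
12+7
11+8
10+9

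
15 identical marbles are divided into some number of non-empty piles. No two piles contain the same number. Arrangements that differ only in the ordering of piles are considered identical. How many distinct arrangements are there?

A partial list (first 12 by largest part):
15
14+1
13+2
12+3
12+2+1
11+4
11+3+1
10+5
10+4+1
10+3+2
9+6
9+5+1
…and 15 more, for 27 total.

27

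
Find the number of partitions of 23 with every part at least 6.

The partitions of 23 that satisfy the conditions:
23
17, 6
16, 7
15, 8
14, 9
13, 10
12, 11
11, 6, 6
10, 7, 6
9, 8, 6
9, 7, 7
8, 8, 7

12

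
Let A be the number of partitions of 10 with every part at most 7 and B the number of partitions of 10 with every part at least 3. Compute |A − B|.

Partitions of 10 with every part at most 7: 38.
Partitions of 10 with every part at least 3: 5.
|38 − 5| = 33.

33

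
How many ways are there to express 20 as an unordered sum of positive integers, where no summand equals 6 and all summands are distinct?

There are too many to list fully; the first 12 (by largest part) are:
20
1, 19
2, 18
3, 17
1, 2, 17
4, 16
1, 3, 16
5, 15
1, 4, 15
2, 3, 15
1, 5, 14
2, 4, 14
…and 35 more, for 47 total.

47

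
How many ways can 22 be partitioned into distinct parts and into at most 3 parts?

A partial list (first 12 by largest part):
22
21,1
20,2
19,3
19,2,1
18,4
18,3,1
17,5
17,4,1
17,3,2
16,6
16,5,1
…and 29 more, for 41 total.

41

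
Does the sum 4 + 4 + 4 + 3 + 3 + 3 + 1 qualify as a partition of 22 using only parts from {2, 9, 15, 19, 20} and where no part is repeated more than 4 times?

The parts sum to 22, and the condition 'each summand belongs to {2, 9, 15, 19, 20}' is violated.

No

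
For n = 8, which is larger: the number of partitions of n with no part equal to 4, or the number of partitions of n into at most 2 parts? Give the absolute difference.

Partitions of 8 with no part equal to 4: 17.
Partitions of 8 into at most 2 parts: 5.
|17 − 5| = 12.

12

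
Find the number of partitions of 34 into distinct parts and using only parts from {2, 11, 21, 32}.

2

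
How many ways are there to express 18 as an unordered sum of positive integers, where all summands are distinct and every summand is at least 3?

15

Enumerating:
18
3, 15
4, 14
5, 13
6, 12
7, 11
3, 4, 11
8, 10
3, 5, 10
3, 6, 9
4, 5, 9
3, 7, 8
4, 6, 8
5, 6, 7
3, 4, 5, 6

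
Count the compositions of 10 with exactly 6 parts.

126

Place 5 bars in the 9 internal gaps of a row of 10 dots: C(9,5) = 126.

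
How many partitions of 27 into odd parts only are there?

192

Counting exhaustively, 192 partitions satisfy the conditions.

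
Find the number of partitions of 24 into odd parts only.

122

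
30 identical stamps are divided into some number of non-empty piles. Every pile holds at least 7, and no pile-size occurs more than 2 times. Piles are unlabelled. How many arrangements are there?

Enumerating:
30
23+7
22+8
21+9
20+10
19+11
18+12
17+13
16+14
16+7+7
15+15
15+8+7
14+9+7
14+8+8
13+10+7
13+9+8
12+11+7
12+10+8
12+9+9
11+11+8
11+10+9
8+8+7+7

22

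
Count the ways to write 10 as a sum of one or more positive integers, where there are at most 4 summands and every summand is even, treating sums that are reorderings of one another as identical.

6

The partitions of 10 that satisfy the conditions:
10
8 + 2
6 + 4
6 + 2 + 2
4 + 4 + 2
4 + 2 + 2 + 2
That's 6 in total.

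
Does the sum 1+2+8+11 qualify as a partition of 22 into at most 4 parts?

Yes

The parts sum to 22, and the condition 'there are at most 4 summands' holds.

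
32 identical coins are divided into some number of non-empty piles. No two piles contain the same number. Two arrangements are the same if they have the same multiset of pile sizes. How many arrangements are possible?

Counting exhaustively, 390 partitions satisfy the conditions.

390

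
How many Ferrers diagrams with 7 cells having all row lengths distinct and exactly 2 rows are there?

3

The partitions of 7 that satisfy the conditions:
6,1
5,2
4,3
That's 3 in total.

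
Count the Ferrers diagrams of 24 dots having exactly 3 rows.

There are too many to list fully; the first 12 (by largest part) are:
22, 1, 1
21, 2, 1
20, 3, 1
20, 2, 2
19, 4, 1
19, 3, 2
18, 5, 1
18, 4, 2
18, 3, 3
17, 6, 1
17, 5, 2
17, 4, 3
…and 36 more, for 48 total.

48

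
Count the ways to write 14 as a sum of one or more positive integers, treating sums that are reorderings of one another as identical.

135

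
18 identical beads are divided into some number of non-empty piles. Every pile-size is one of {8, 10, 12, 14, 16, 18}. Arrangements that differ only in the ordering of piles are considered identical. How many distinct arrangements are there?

Listing the qualifying partitions of 18:
18
10, 8

2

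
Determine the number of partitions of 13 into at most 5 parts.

57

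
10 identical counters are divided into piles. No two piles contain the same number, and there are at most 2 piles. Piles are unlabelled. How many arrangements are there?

Enumerating:
10
9 + 1
8 + 2
7 + 3
6 + 4
That's 5 in total.

5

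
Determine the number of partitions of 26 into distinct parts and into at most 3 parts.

There are too many to list fully; the first 12 (by largest part) are:
26
25+1
24+2
23+3
23+2+1
22+4
22+3+1
21+5
21+4+1
21+3+2
20+6
20+5+1
…and 45 more, for 57 total.

57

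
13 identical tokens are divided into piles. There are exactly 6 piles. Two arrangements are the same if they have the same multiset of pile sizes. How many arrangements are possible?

The partitions of 13 that satisfy the conditions:
8, 1, 1, 1, 1, 1
7, 2, 1, 1, 1, 1
6, 3, 1, 1, 1, 1
6, 2, 2, 1, 1, 1
5, 4, 1, 1, 1, 1
5, 3, 2, 1, 1, 1
5, 2, 2, 2, 1, 1
4, 4, 2, 1, 1, 1
4, 3, 3, 1, 1, 1
4, 3, 2, 2, 1, 1
4, 2, 2, 2, 2, 1
3, 3, 3, 2, 1, 1
3, 3, 2, 2, 2, 1
3, 2, 2, 2, 2, 2

14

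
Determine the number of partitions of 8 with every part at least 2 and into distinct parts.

Listing the qualifying partitions of 8:
8
6,2
5,3

3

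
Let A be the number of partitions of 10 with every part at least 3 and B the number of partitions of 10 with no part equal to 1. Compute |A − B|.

Partitions of 10 with every part at least 3: 5.
Partitions of 10 with no part equal to 1: 12.
|5 − 12| = 7.

7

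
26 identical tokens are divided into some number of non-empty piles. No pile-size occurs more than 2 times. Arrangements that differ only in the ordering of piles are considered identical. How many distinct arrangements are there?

There are 617 such partitions.

617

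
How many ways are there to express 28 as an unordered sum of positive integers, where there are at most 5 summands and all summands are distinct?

207

There are 207 such partitions.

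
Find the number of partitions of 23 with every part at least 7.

They are:
23
16 + 7
15 + 8
14 + 9
13 + 10
12 + 11
9 + 7 + 7
8 + 8 + 7
Counting gives 8.

8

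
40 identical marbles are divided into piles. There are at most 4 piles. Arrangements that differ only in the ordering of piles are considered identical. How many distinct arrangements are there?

632

A full systematic count gives 632.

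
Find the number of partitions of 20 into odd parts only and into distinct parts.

Enumerating:
19 + 1
17 + 3
15 + 5
13 + 7
11 + 9
11 + 5 + 3 + 1
9 + 7 + 3 + 1
That's 7 in total.

7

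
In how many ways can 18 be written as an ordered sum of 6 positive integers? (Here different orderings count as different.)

Equivalently, choose which 5 of the 17 gaps become plus signs: C(17,5) = 6188.

6188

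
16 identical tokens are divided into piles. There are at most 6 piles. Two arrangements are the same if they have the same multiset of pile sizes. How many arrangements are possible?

136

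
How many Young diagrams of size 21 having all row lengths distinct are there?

Enumerating by decreasing first part gives 76 partitions in all.

76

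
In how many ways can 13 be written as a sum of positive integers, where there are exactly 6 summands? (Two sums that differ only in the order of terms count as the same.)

The partitions of 13 that satisfy the conditions:
8+1+1+1+1+1
7+2+1+1+1+1
6+3+1+1+1+1
6+2+2+1+1+1
5+4+1+1+1+1
5+3+2+1+1+1
5+2+2+2+1+1
4+4+2+1+1+1
4+3+3+1+1+1
4+3+2+2+1+1
4+2+2+2+2+1
3+3+3+2+1+1
3+3+2+2+2+1
3+2+2+2+2+2
Counting gives 14.

14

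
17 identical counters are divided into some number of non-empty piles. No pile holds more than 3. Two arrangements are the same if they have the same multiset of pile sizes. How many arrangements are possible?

A partial list (first 12 by largest part):
3 + 3 + 3 + 3 + 3 + 2
3 + 3 + 3 + 3 + 3 + 1 + 1
3 + 3 + 3 + 3 + 2 + 2 + 1
3 + 3 + 3 + 3 + 2 + 1 + 1 + 1
3 + 3 + 3 + 3 + 1 + 1 + 1 + 1 + 1
3 + 3 + 3 + 2 + 2 + 2 + 2
3 + 3 + 3 + 2 + 2 + 2 + 1 + 1
3 + 3 + 3 + 2 + 2 + 1 + 1 + 1 + 1
3 + 3 + 3 + 2 + 1 + 1 + 1 + 1 + 1 + 1
3 + 3 + 3 + 1 + 1 + 1 + 1 + 1 + 1 + 1 + 1
3 + 3 + 2 + 2 + 2 + 2 + 2 + 1
3 + 3 + 2 + 2 + 2 + 2 + 1 + 1 + 1
…and 21 more, for 33 total.

33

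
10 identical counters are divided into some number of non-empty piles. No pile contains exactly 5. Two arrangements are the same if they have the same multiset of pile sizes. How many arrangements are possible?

35

There are too many to list fully; the first 12 (by largest part) are:
10
9+1
8+2
8+1+1
7+3
7+2+1
7+1+1+1
6+4
6+3+1
6+2+2
6+2+1+1
6+1+1+1+1
…and 23 more, for 35 total.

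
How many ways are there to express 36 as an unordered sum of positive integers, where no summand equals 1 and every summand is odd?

83

There are 83 such partitions.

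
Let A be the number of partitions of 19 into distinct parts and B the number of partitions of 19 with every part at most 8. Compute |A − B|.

Partitions of 19 into distinct parts: 54.
Partitions of 19 with every part at most 8: 352.
|54 − 352| = 298.

298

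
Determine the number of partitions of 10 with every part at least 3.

5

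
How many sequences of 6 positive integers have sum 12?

462

Place 5 bars in the 11 internal gaps of a row of 12 dots: C(11,5) = 462.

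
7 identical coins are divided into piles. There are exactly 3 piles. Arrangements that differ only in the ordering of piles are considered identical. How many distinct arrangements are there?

4

Enumerating:
5+1+1
4+2+1
3+3+1
3+2+2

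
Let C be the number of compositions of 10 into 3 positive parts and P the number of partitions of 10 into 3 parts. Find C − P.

Ordered (compositions into 3 parts): C(9,2) = 36.
Unordered (partitions into 3 parts): 8.
Difference: 36 − 8 = 28.

28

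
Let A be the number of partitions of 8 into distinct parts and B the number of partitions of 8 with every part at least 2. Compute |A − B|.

Partitions of 8 into distinct parts: 6.
Partitions of 8 with every part at least 2: 7.
|6 − 7| = 1.

1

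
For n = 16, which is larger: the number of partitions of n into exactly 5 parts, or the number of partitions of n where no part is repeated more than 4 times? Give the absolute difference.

127

Partitions of 16 into exactly 5 parts: 37.
Partitions of 16 where no part is repeated more than 4 times: 164.
|37 − 164| = 127.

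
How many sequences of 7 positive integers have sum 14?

1716

By stars and bars with positive parts, the count is C(13,6) = 1716.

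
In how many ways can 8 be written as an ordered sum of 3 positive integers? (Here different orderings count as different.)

21

A composition of 8 into 3 positive parts is chosen by placing 2 dividers among the 7 gaps between 8 units: C(7,2) = 21.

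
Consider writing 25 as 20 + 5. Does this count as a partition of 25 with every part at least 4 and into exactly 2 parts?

The parts sum to 25, and the condition 'every summand is at least 4' holds; the condition 'there are exactly 2 summands' holds.

Yes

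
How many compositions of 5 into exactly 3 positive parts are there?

6

By stars and bars with positive parts, the count is C(4,2) = 6.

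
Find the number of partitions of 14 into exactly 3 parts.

16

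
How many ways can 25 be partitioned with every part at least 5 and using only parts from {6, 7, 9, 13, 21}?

3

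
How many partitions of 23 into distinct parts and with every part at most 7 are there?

3

Enumerating:
7+6+5+4+1
7+6+5+3+2
7+6+4+3+2+1
That's 3 in total.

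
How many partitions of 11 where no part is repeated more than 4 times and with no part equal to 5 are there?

34

A partial list (first 12 by largest part):
11
10, 1
9, 2
9, 1, 1
8, 3
8, 2, 1
8, 1, 1, 1
7, 4
7, 3, 1
7, 2, 2
7, 2, 1, 1
7, 1, 1, 1, 1
…and 22 more, for 34 total.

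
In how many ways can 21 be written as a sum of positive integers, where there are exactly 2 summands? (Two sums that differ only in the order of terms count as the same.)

10

Listing the qualifying partitions of 21:
20, 1
19, 2
18, 3
17, 4
16, 5
15, 6
14, 7
13, 8
12, 9
11, 10
That's 10 in total.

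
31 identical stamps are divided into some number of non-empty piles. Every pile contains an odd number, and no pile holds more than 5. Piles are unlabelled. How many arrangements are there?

42

A partial list (first 12 by largest part):
5,5,5,5,5,5,1
5,5,5,5,5,3,3
5,5,5,5,5,3,1,1,1
5,5,5,5,5,1,1,1,1,1,1
5,5,5,5,3,3,3,1,1
5,5,5,5,3,3,1,1,1,1,1
5,5,5,5,3,1,1,1,1,1,1,1,1
5,5,5,5,1,1,1,1,1,1,1,1,1,1,1
5,5,5,3,3,3,3,3,1
5,5,5,3,3,3,3,1,1,1,1
5,5,5,3,3,3,1,1,1,1,1,1,1
5,5,5,3,3,1,1,1,1,1,1,1,1,1,1
…and 30 more, for 42 total.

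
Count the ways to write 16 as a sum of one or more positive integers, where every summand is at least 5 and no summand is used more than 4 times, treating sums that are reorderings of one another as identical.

6

The partitions of 16 that satisfy the conditions:
16
5, 11
6, 10
7, 9
8, 8
5, 5, 6
That's 6 in total.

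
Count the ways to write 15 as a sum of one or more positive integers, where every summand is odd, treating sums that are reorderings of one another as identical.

27

There are too many to list fully; the first 12 (by largest part) are:
15
13, 1, 1
11, 3, 1
11, 1, 1, 1, 1
9, 5, 1
9, 3, 3
9, 3, 1, 1, 1
9, 1, 1, 1, 1, 1, 1
7, 7, 1
7, 5, 3
7, 5, 1, 1, 1
7, 3, 3, 1, 1
…and 15 more, for 27 total.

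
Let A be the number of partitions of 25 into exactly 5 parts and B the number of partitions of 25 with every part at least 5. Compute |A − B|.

162

Partitions of 25 into exactly 5 parts: 192.
Partitions of 25 with every part at least 5: 30.
|192 − 30| = 162.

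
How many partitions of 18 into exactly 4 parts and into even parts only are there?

Listing the qualifying partitions of 18:
12, 2, 2, 2
10, 4, 2, 2
8, 6, 2, 2
8, 4, 4, 2
6, 6, 4, 2
6, 4, 4, 4
That's 6 in total.

6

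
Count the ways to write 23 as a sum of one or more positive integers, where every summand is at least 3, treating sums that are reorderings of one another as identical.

A full systematic count gives 88.

88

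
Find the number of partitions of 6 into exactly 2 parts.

3

Listing the qualifying partitions of 6:
5, 1
4, 2
3, 3
Counting gives 3.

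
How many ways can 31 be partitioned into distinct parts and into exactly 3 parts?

There are too many to list fully; the first 12 (by largest part) are:
1, 2, 28
1, 3, 27
1, 4, 26
2, 3, 26
1, 5, 25
2, 4, 25
1, 6, 24
2, 5, 24
3, 4, 24
1, 7, 23
2, 6, 23
3, 5, 23
…and 53 more, for 65 total.

65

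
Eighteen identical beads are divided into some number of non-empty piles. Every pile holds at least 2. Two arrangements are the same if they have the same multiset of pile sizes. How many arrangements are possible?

88

Enumerating by decreasing first part gives 88 partitions in all.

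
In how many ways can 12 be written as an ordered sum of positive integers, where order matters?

Each of the 11 gaps between 12 units is either a break or not: 2^11 = 2048.

2048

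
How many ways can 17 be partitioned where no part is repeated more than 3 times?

166

Counting exhaustively, 166 partitions satisfy the conditions.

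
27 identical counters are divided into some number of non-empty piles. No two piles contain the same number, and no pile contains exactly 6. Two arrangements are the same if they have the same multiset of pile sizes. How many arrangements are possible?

137

Systematic enumeration (by largest part, then next-largest, …) yields 137.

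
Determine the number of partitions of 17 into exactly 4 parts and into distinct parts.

11

They are:
11,3,2,1
10,4,2,1
9,5,2,1
9,4,3,1
8,6,2,1
8,5,3,1
8,4,3,2
7,6,3,1
7,5,4,1
7,5,3,2
6,5,4,2
That's 11 in total.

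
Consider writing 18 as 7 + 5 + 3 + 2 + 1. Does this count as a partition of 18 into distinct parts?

Yes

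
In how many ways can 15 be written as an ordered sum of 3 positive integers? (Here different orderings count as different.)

Place 2 bars in the 14 internal gaps of a row of 15 dots: C(14,2) = 91.

91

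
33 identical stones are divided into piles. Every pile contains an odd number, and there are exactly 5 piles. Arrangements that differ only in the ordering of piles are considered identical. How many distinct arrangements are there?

70

There are too many to list fully; the first 12 (by largest part) are:
1+1+1+1+29
1+1+1+3+27
1+1+1+5+25
1+1+3+3+25
1+1+1+7+23
1+1+3+5+23
1+3+3+3+23
1+1+1+9+21
1+1+3+7+21
1+1+5+5+21
1+3+3+5+21
3+3+3+3+21
…and 58 more, for 70 total.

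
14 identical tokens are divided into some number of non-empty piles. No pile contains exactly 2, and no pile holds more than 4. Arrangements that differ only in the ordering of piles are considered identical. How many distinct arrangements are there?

Enumerating:
1 + 1 + 4 + 4 + 4
3 + 3 + 4 + 4
1 + 1 + 1 + 3 + 4 + 4
1 + 1 + 1 + 1 + 1 + 1 + 4 + 4
1 + 3 + 3 + 3 + 4
1 + 1 + 1 + 1 + 3 + 3 + 4
1 + 1 + 1 + 1 + 1 + 1 + 1 + 3 + 4
1 + 1 + 1 + 1 + 1 + 1 + 1 + 1 + 1 + 1 + 4
1 + 1 + 3 + 3 + 3 + 3
1 + 1 + 1 + 1 + 1 + 3 + 3 + 3
1 + 1 + 1 + 1 + 1 + 1 + 1 + 1 + 3 + 3
1 + 1 + 1 + 1 + 1 + 1 + 1 + 1 + 1 + 1 + 1 + 3
1 + 1 + 1 + 1 + 1 + 1 + 1 + 1 + 1 + 1 + 1 + 1 + 1 + 1
That's 13 in total.

13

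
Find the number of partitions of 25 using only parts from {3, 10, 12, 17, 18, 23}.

2

The partitions of 25 that satisfy the conditions:
12,10,3
10,3,3,3,3,3
Counting gives 2.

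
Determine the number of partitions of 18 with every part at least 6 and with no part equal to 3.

6

The partitions of 18 that satisfy the conditions:
18
12 + 6
11 + 7
10 + 8
9 + 9
6 + 6 + 6
That's 6 in total.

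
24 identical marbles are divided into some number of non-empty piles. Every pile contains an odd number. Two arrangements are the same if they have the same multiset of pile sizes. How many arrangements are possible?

122

There are 122 such partitions.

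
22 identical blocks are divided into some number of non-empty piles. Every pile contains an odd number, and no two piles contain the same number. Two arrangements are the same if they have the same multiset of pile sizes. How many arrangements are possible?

They are:
21+1
19+3
17+5
15+7
13+9
13+5+3+1
11+7+3+1
9+7+5+1

8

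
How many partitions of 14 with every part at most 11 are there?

131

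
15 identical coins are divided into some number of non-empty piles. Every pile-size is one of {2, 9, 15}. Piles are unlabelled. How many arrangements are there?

2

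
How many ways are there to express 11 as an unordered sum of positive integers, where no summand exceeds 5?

There are too many to list fully; the first 12 (by largest part) are:
5, 5, 1
5, 4, 2
5, 4, 1, 1
5, 3, 3
5, 3, 2, 1
5, 3, 1, 1, 1
5, 2, 2, 2
5, 2, 2, 1, 1
5, 2, 1, 1, 1, 1
5, 1, 1, 1, 1, 1, 1
4, 4, 3
4, 4, 2, 1
…and 25 more, for 37 total.

37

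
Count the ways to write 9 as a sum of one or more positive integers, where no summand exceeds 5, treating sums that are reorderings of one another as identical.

Enumerating:
4+5
1+3+5
2+2+5
1+1+2+5
1+1+1+1+5
1+4+4
2+3+4
1+1+3+4
1+2+2+4
1+1+1+2+4
1+1+1+1+1+4
3+3+3
1+2+3+3
1+1+1+3+3
2+2+2+3
1+1+2+2+3
1+1+1+1+2+3
1+1+1+1+1+1+3
1+2+2+2+2
1+1+1+2+2+2
1+1+1+1+1+2+2
1+1+1+1+1+1+1+2
1+1+1+1+1+1+1+1+1

23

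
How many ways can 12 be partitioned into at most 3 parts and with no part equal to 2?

13

Listing the qualifying partitions of 12:
12
11+1
10+1+1
9+3
8+4
8+3+1
7+5
7+4+1
6+6
6+5+1
6+3+3
5+4+3
4+4+4
Counting gives 13.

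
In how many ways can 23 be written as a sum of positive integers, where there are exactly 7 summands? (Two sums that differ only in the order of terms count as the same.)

164

Systematic enumeration (by largest part, then next-largest, …) yields 164.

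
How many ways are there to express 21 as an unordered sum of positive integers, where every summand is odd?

76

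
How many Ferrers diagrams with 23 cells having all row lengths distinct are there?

Counting exhaustively, 104 partitions satisfy the conditions.

104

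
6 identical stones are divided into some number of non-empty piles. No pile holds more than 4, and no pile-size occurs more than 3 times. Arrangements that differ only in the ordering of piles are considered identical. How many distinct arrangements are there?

They are:
4,2
4,1,1
3,3
3,2,1
3,1,1,1
2,2,2
2,2,1,1

7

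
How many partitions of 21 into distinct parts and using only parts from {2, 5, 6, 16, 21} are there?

2

Listing the qualifying partitions of 21:
21
5+16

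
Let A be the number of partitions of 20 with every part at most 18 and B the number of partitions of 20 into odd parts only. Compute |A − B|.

Partitions of 20 with every part at most 18: 625.
Partitions of 20 into odd parts only: 64.
|625 − 64| = 561.

561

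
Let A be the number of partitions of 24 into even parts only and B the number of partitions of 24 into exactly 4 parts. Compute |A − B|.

Partitions of 24 into even parts only: 77.
Partitions of 24 into exactly 4 parts: 108.
|77 − 108| = 31.

31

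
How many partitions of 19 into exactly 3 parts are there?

A partial list (first 12 by largest part):
17, 1, 1
16, 2, 1
15, 3, 1
15, 2, 2
14, 4, 1
14, 3, 2
13, 5, 1
13, 4, 2
13, 3, 3
12, 6, 1
12, 5, 2
12, 4, 3
…and 18 more, for 30 total.

30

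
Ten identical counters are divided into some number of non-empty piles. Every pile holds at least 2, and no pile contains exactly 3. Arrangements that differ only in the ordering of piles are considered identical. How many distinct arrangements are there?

Listing the qualifying partitions of 10:
10
8,2
6,4
6,2,2
5,5
4,4,2
4,2,2,2
2,2,2,2,2
That's 8 in total.

8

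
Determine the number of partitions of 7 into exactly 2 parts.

3

Listing the qualifying partitions of 7:
6, 1
5, 2
4, 3
Counting gives 3.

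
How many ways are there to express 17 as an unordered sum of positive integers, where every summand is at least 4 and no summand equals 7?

Enumerating:
17
13 + 4
12 + 5
11 + 6
9 + 8
9 + 4 + 4
8 + 5 + 4
6 + 6 + 5
5 + 4 + 4 + 4
That's 9 in total.

9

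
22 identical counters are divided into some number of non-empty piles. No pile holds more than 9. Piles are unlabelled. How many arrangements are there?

Direct enumeration gives 732 partitions.

732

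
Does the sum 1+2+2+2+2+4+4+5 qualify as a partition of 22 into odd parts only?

No

The parts sum to 22, and the condition 'every summand is odd' is violated.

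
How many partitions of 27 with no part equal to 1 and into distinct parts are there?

103

Enumerating by decreasing first part gives 103 partitions in all.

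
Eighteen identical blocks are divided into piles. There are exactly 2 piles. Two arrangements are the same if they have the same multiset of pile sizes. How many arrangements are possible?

9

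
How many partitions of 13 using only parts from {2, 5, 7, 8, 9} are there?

Enumerating:
9 + 2 + 2
8 + 5
7 + 2 + 2 + 2
5 + 2 + 2 + 2 + 2

4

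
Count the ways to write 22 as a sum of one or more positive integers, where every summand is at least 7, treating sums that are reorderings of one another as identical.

7

Enumerating:
22
15, 7
14, 8
13, 9
12, 10
11, 11
8, 7, 7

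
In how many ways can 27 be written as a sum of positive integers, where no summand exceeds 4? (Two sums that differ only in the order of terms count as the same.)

225

Counting exhaustively, 225 partitions satisfy the conditions.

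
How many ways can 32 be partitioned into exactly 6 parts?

709

Enumerating by decreasing first part gives 709 partitions in all.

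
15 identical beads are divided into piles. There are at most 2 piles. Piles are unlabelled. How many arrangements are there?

The partitions of 15 that satisfy the conditions:
15
14 + 1
13 + 2
12 + 3
11 + 4
10 + 5
9 + 6
8 + 7
Counting gives 8.

8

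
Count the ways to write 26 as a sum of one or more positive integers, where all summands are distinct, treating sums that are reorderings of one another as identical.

165

A full systematic count gives 165.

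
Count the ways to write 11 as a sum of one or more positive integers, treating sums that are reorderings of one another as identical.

56

A partial list (first 12 by largest part):
11
1 + 10
2 + 9
1 + 1 + 9
3 + 8
1 + 2 + 8
1 + 1 + 1 + 8
4 + 7
1 + 3 + 7
2 + 2 + 7
1 + 1 + 2 + 7
1 + 1 + 1 + 1 + 7
…and 44 more, for 56 total.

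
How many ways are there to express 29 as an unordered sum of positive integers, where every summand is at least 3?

A full systematic count gives 273.

273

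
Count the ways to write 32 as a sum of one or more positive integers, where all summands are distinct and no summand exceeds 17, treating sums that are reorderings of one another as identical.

Direct enumeration gives 280 partitions.

280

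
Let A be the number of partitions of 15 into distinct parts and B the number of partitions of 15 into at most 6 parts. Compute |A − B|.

83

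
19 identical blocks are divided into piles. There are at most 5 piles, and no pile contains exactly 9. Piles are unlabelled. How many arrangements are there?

141

Counting exhaustively, 141 partitions satisfy the conditions.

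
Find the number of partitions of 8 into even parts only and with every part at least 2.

They are:
8
2 + 6
4 + 4
2 + 2 + 4
2 + 2 + 2 + 2

5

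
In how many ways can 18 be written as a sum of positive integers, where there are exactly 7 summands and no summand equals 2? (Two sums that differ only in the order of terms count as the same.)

Listing the qualifying partitions of 18:
12,1,1,1,1,1,1
10,3,1,1,1,1,1
9,4,1,1,1,1,1
8,5,1,1,1,1,1
8,3,3,1,1,1,1
7,6,1,1,1,1,1
7,4,3,1,1,1,1
6,5,3,1,1,1,1
6,4,4,1,1,1,1
6,3,3,3,1,1,1
5,5,4,1,1,1,1
5,4,3,3,1,1,1
4,4,4,3,1,1,1
4,3,3,3,3,1,1

14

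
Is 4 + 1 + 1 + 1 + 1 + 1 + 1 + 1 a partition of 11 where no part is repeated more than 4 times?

The parts sum to 11, and the condition 'no summand is used more than 4 times' is violated.

No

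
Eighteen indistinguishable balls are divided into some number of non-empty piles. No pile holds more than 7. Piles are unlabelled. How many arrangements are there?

248

There are 248 such partitions.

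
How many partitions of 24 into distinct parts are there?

Systematic enumeration (by largest part, then next-largest, …) yields 122.

122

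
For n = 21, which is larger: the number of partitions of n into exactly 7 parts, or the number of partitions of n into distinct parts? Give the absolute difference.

Partitions of 21 into exactly 7 parts: 105.
Partitions of 21 into distinct parts: 76.
|105 − 76| = 29.

29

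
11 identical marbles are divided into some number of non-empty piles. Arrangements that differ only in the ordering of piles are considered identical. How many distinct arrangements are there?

56

A partial list (first 12 by largest part):
11
10, 1
9, 2
9, 1, 1
8, 3
8, 2, 1
8, 1, 1, 1
7, 4
7, 3, 1
7, 2, 2
7, 2, 1, 1
7, 1, 1, 1, 1
…and 44 more, for 56 total.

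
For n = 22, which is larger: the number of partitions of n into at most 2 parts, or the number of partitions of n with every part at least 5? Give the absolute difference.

Partitions of 22 into at most 2 parts: 12.
Partitions of 22 with every part at least 5: 18.
|12 − 18| = 6.

6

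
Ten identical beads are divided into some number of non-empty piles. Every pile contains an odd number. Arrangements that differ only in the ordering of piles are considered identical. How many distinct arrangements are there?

The partitions of 10 that satisfy the conditions:
9 + 1
7 + 3
7 + 1 + 1 + 1
5 + 5
5 + 3 + 1 + 1
5 + 1 + 1 + 1 + 1 + 1
3 + 3 + 3 + 1
3 + 3 + 1 + 1 + 1 + 1
3 + 1 + 1 + 1 + 1 + 1 + 1 + 1
1 + 1 + 1 + 1 + 1 + 1 + 1 + 1 + 1 + 1

10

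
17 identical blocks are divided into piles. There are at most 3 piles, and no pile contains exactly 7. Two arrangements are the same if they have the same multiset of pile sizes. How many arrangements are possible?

27

There are too many to list fully; the first 12 (by largest part) are:
17
1 + 16
2 + 15
1 + 1 + 15
3 + 14
1 + 2 + 14
4 + 13
1 + 3 + 13
2 + 2 + 13
5 + 12
1 + 4 + 12
2 + 3 + 12
…and 15 more, for 27 total.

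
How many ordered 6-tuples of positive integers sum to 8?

21

Place 5 bars in the 7 internal gaps of a row of 8 dots: C(7,5) = 21.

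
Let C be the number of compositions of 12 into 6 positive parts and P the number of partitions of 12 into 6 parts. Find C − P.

451

Compositions: C(11,5) = 462.
Partitions of 12 into exactly 6 parts: 11.
Difference: 462 − 11 = 451.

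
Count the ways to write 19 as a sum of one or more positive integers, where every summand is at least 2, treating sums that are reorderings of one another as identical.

105

Systematic enumeration (by largest part, then next-largest, …) yields 105.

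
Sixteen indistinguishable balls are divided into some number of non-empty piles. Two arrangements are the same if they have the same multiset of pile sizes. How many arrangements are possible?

Enumerating by decreasing first part gives 231 partitions in all.

231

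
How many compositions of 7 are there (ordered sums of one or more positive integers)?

64

There are 6 gaps and each independently is a cut or not, giving 2^6 = 64.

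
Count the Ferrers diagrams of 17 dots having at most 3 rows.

33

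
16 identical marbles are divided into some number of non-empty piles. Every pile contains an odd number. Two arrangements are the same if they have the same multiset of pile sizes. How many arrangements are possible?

32

There are too many to list fully; the first 12 (by largest part) are:
15,1
13,3
13,1,1,1
11,5
11,3,1,1
11,1,1,1,1,1
9,7
9,5,1,1
9,3,3,1
9,3,1,1,1,1
9,1,1,1,1,1,1,1
7,7,1,1
…and 20 more, for 32 total.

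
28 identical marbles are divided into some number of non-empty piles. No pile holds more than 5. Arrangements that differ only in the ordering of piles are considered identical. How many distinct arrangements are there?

540

Systematic enumeration (by largest part, then next-largest, …) yields 540.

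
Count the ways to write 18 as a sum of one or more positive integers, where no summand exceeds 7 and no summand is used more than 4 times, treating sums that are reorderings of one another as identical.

Systematic enumeration (by largest part, then next-largest, …) yields 145.

145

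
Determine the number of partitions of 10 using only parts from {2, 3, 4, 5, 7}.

They are:
3,7
5,5
2,3,5
2,4,4
3,3,4
2,2,2,4
2,2,3,3
2,2,2,2,2

8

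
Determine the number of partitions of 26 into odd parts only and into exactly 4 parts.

A partial list (first 12 by largest part):
1, 1, 1, 23
1, 1, 3, 21
1, 1, 5, 19
1, 3, 3, 19
1, 1, 7, 17
1, 3, 5, 17
3, 3, 3, 17
1, 1, 9, 15
1, 3, 7, 15
1, 5, 5, 15
3, 3, 5, 15
1, 1, 11, 13
…and 15 more, for 27 total.

27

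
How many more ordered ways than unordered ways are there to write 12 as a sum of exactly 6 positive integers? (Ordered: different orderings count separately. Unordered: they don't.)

451

Compositions: C(11,5) = 462.
Unordered (partitions into 6 parts): 11.
Difference: 462 − 11 = 451.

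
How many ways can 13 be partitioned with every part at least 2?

Enumerating:
13
11, 2
10, 3
9, 4
9, 2, 2
8, 5
8, 3, 2
7, 6
7, 4, 2
7, 3, 3
7, 2, 2, 2
6, 5, 2
6, 4, 3
6, 3, 2, 2
5, 5, 3
5, 4, 4
5, 4, 2, 2
5, 3, 3, 2
5, 2, 2, 2, 2
4, 4, 3, 2
4, 3, 3, 3
4, 3, 2, 2, 2
3, 3, 3, 2, 2
3, 2, 2, 2, 2, 2
That's 24 in total.

24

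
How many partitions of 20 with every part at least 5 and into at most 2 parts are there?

They are:
20
15 + 5
14 + 6
13 + 7
12 + 8
11 + 9
10 + 10
That's 7 in total.

7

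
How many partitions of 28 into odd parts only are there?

Systematic enumeration (by largest part, then next-largest, …) yields 222.

222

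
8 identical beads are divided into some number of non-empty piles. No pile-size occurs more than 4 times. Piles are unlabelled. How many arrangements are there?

19

They are:
8
7, 1
6, 2
6, 1, 1
5, 3
5, 2, 1
5, 1, 1, 1
4, 4
4, 3, 1
4, 2, 2
4, 2, 1, 1
4, 1, 1, 1, 1
3, 3, 2
3, 3, 1, 1
3, 2, 2, 1
3, 2, 1, 1, 1
2, 2, 2, 2
2, 2, 2, 1, 1
2, 2, 1, 1, 1, 1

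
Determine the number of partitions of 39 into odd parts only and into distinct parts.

41

A partial list (first 12 by largest part):
39
35,3,1
33,5,1
31,7,1
31,5,3
29,9,1
29,7,3
27,11,1
27,9,3
27,7,5
25,13,1
25,11,3
…and 29 more, for 41 total.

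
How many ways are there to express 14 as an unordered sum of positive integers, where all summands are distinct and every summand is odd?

3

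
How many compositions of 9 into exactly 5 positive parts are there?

70

A composition of 9 into 5 positive parts is chosen by placing 4 dividers among the 8 gaps between 9 units: C(8,4) = 70.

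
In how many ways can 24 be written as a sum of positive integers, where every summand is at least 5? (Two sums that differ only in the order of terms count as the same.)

There are too many to list fully; the first 12 (by largest part) are:
24
19, 5
18, 6
17, 7
16, 8
15, 9
14, 10
14, 5, 5
13, 11
13, 6, 5
12, 12
12, 7, 5
…and 14 more, for 26 total.

26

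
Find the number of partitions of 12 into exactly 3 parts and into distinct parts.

The partitions of 12 that satisfy the conditions:
9 + 2 + 1
8 + 3 + 1
7 + 4 + 1
7 + 3 + 2
6 + 5 + 1
6 + 4 + 2
5 + 4 + 3

7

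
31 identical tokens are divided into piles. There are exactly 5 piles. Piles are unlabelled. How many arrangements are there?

There are 427 such partitions.

427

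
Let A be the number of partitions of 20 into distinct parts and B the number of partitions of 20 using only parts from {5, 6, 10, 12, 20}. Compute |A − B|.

Partitions of 20 into distinct parts: 64.
Partitions of 20 using only parts from {5, 6, 10, 12, 20}: 4.
|64 − 4| = 60.

60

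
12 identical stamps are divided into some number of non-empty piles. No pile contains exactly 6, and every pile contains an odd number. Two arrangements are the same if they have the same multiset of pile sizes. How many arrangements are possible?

15

Enumerating:
11+1
9+3
9+1+1+1
7+5
7+3+1+1
7+1+1+1+1+1
5+5+1+1
5+3+3+1
5+3+1+1+1+1
5+1+1+1+1+1+1+1
3+3+3+3
3+3+3+1+1+1
3+3+1+1+1+1+1+1
3+1+1+1+1+1+1+1+1+1
1+1+1+1+1+1+1+1+1+1+1+1
Counting gives 15.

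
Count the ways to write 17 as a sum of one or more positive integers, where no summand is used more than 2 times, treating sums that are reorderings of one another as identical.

Enumerating by decreasing first part gives 108 partitions in all.

108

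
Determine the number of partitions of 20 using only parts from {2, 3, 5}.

11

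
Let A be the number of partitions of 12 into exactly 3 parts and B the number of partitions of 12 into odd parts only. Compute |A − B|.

Partitions of 12 into exactly 3 parts: 12.
Partitions of 12 into odd parts only: 15.
|12 − 15| = 3.

3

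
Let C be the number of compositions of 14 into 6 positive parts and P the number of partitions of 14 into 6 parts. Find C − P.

1267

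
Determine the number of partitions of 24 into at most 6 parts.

532

Direct enumeration gives 532 partitions.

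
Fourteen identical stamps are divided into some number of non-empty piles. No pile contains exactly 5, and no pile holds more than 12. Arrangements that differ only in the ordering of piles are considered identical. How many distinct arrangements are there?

103

Systematic enumeration (by largest part, then next-largest, …) yields 103.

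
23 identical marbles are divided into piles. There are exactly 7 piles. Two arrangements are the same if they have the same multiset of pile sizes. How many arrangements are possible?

164

There are 164 such partitions.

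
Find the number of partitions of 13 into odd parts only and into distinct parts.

3

Enumerating:
13
9+3+1
7+5+1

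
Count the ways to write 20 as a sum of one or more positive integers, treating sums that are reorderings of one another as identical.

627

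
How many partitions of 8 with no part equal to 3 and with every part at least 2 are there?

They are:
8
6, 2
4, 4
4, 2, 2
2, 2, 2, 2

5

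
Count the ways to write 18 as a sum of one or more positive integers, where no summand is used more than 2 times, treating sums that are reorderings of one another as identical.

135

Counting exhaustively, 135 partitions satisfy the conditions.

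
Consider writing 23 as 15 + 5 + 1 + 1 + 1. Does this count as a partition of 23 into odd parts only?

Yes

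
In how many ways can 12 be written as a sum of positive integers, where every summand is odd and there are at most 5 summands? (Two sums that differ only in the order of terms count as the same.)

The partitions of 12 that satisfy the conditions:
11 + 1
9 + 3
9 + 1 + 1 + 1
7 + 5
7 + 3 + 1 + 1
5 + 5 + 1 + 1
5 + 3 + 3 + 1
3 + 3 + 3 + 3

8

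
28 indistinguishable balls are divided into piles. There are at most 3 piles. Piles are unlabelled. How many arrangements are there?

A full systematic count gives 80.

80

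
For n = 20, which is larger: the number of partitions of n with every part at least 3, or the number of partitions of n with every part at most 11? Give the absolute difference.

Partitions of 20 with every part at least 3: 49.
Partitions of 20 with every part at most 11: 560.
|49 − 560| = 511.

511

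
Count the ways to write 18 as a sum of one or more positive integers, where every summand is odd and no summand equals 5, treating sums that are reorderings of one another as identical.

28

A partial list (first 12 by largest part):
1+17
3+15
1+1+1+15
1+1+3+13
1+1+1+1+1+13
7+11
1+3+3+11
1+1+1+1+3+11
1+1+1+1+1+1+1+11
9+9
1+1+7+9
3+3+3+9
…and 16 more, for 28 total.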